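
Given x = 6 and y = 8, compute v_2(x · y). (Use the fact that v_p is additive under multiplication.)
v_2(48) = 4

v_p(x) = 1 (factor: 6 = 2^1 · 3); v_p(y) = 3 (factor: 8 = 2^3 · 1). Additivity: v_p(xy) = v_p(x) + v_p(y) = 1 + 3 = 4. (Direct check: xy = 48 = 2^4 · (3).)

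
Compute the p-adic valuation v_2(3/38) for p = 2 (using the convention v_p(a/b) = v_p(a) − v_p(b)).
v_2(3/38) = -1

Factor powers of 2 from the numerator and denominator of the reduced fraction: 3 = 2^0 · 3 and 38 = 2^1 · 19. Apply v_p(a/b) = v_p(a) − v_p(b): v_2(3/38) = 0 − 1 = -1.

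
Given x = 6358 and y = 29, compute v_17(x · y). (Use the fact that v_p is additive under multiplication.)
v_17(184382) = 2

v_p(x) = 2 (factor: 6358 = 17^2 · 22); v_p(y) = 0 (factor: 29 = 17^0 · 29). Additivity: v_p(xy) = v_p(x) + v_p(y) = 2 + 0 = 2. (Direct check: xy = 184382 = 17^2 · (638).)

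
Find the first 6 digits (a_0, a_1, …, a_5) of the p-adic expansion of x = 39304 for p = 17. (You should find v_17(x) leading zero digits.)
(a_0, …, a_5) = (0, 0, 0, 8, 0, 0)

v_17(39304) = 3, so a_0 = ... = a_2 = 0. Factor out: x = 17^3 · u with u = 8 a unit in ℤ_17. Expand u iteratively via a_{v+i} = u_i mod 17, u_{i+1} = (u_i − a_{v+i})/17:
  u_0 = 8;  a_3 = 8;  u_1 = (u_0 − 8)/17 = 0
  u_1 = 0;  a_4 = 0;  u_2 = (u_1 − 0)/17 = 0
  u_2 = 0;  a_5 = 0;  u_3 = (u_2 − 0)/17 = 0
Digits: (0, 0, 0, 8, 0, 0).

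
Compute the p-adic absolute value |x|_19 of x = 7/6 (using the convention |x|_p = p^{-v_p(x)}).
|7/6|_19 = 1

Step 1 — compute v_19(x) by factoring powers of 19 out of the numerator and denominator: v_19(7/6) = 0. Step 2 — apply |x|_p = p^{-v_p(x)} = 19^{0} = 1.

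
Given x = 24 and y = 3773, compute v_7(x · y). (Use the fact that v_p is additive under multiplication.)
v_7(90552) = 3

v_p(x) = 0 (factor: 24 = 7^0 · 24); v_p(y) = 3 (factor: 3773 = 7^3 · 11). Additivity: v_p(xy) = v_p(x) + v_p(y) = 0 + 3 = 3. (Direct check: xy = 90552 = 7^3 · (264).)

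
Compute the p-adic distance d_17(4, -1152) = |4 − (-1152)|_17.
d_17(4, -1152) = 1/289

Step 1 — x − y = 4 − (-1152) = 1156. Step 2 — v_17(1156) = 2 (factor: 1156 = (17^2 · 4); the sign does not affect v_p). Step 3 — |x − y|_17 = 17^{-2} = 1/289.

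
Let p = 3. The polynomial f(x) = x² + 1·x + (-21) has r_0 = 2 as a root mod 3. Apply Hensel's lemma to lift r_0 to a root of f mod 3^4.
r_3 = 41 (mod 81)

Hensel: r_{i+1} = r_i − f(r_i)·(f′(r_i))^{-1} mod 3^{i+2}, f′(x) = 2x + 1. Iterate:
  r_0 = 2 (mod 3)
  r_1 = 5 (mod 9)
  r_2 = 14 (mod 27)
  r_3 = 41 (mod 81)
Final: r = 41 satisfies f(r) ≡ 0 mod 3^4.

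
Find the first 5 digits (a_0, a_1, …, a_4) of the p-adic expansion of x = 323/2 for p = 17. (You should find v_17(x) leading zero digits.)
(a_0, …, a_4) = (0, 1, 9, 8, 8)

v_17(323/2) = 1, so a_0 = ... = a_0 = 0. Factor out: x = 17^1 · u with u = 19/2 a unit in ℤ_17. Expand u iteratively via a_{v+i} = u_i mod 17, u_{i+1} = (u_i − a_{v+i})/17:
  u_0 = 19/2;  a_1 = 1;  u_1 = (u_0 − 1)/17 = 1/2
  u_1 = 1/2;  a_2 = 9;  u_2 = (u_1 − 9)/17 = -1/2
  u_2 = -1/2;  a_3 = 8;  u_3 = (u_2 − 8)/17 = -1/2
  u_3 = -1/2;  a_4 = 8;  u_4 = (u_3 − 8)/17 = -1/2
Digits: (0, 1, 9, 8, 8).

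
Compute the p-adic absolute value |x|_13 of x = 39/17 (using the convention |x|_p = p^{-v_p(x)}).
|39/17|_13 = 1/13

Step 1 — compute v_13(x) by factoring powers of 13 out of the numerator and denominator: v_13(39/17) = 1. Step 2 — apply |x|_p = p^{-v_p(x)} = 13^{-1} = 1/13.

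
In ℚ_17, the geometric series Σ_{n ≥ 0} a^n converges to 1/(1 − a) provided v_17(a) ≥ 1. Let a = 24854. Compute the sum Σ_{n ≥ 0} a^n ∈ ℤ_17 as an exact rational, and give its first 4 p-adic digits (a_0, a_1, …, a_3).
Σ a^n = 1/(1 − a) = -1/24853;  first 4 digits = (1, 0, 1, 5)

v_17(a) = 2 ≥ 1, so the series converges in ℤ_17 to 1/(1 − a) = 1/(1 − 24854) = -1/24853. Expand this rational in ℤ_17: compute digits iteratively via d_i = x_i mod 17, x_{i+1} = (x_i − d_i)/17. The first 4 digits are (1, 0, 1, 5).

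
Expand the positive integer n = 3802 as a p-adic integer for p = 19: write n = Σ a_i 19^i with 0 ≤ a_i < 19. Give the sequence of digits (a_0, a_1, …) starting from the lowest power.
(a_0, a_1, …) = (2, 10, 10)

Repeated division by 19 gives the digits low-to-high: 3802 = 2 + 10·19^1 + 10·19^2. Digit sequence: (2, 10, 10).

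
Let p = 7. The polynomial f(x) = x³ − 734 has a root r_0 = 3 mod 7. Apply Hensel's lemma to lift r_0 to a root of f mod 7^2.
r_1 = 31 (mod 49)

Hensel: r_{i+1} = r_i − f(r_i)/f′(r_i) mod 7^{i+2}, where f′(x) = 3x². Iterate:
  r_0 = 3 (mod 7)
  r_1 = 31 (mod 49)
Final: r = 31 with f(r) ≡ 0 mod 7^2.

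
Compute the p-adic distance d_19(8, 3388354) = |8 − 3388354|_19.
d_19(8, 3388354) = 1/130321

Step 1 — x − y = 8 − 3388354 = -3388346. Step 2 — v_19(-3388346) = 4 (factor: -3388346 = −(19^4 · 26); the sign does not affect v_p). Step 3 — |x − y|_19 = 19^{-4} = 1/130321.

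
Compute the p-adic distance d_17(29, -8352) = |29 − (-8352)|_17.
d_17(29, -8352) = 1/289

Step 1 — x − y = 29 − (-8352) = 8381. Step 2 — v_17(8381) = 2 (factor: 8381 = (17^2 · 29); the sign does not affect v_p). Step 3 — |x − y|_17 = 17^{-2} = 1/289.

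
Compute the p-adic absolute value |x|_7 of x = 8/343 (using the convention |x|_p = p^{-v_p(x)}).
|8/343|_7 = 343

Step 1 — compute v_7(x) by factoring powers of 7 out of the numerator and denominator: v_7(8/343) = -3. Step 2 — apply |x|_p = p^{-v_p(x)} = 7^{3} = 343.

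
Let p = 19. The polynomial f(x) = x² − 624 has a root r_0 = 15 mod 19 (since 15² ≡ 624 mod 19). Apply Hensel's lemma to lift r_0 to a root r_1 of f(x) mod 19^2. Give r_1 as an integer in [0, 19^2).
r_1 = 281 (mod 361)

Hensel's recurrence: r_{i+1} = r_i − f(r_i)·(f′(r_i))^{-1} mod 19^{i+2}, with f′(x) = 2x. Iterate:
  r_0 = 15 (mod 19)
  r_1 = 281 (mod 361)
Final: r_1 = 281, and one checks f(r_1) ≡ 0 mod 19^2.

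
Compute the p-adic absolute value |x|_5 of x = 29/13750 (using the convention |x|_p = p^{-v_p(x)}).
|29/13750|_5 = 625

Step 1 — compute v_5(x) by factoring powers of 5 out of the numerator and denominator: v_5(29/13750) = -4. Step 2 — apply |x|_p = p^{-v_p(x)} = 5^{4} = 625.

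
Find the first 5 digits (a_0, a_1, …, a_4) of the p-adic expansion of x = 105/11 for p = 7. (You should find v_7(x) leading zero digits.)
(a_0, …, a_4) = (0, 2, 5, 5, 3)

v_7(105/11) = 1, so a_0 = ... = a_0 = 0. Factor out: x = 7^1 · u with u = 15/11 a unit in ℤ_7. Expand u iteratively via a_{v+i} = u_i mod 7, u_{i+1} = (u_i − a_{v+i})/7:
  u_0 = 15/11;  a_1 = 2;  u_1 = (u_0 − 2)/7 = -1/11
  u_1 = -1/11;  a_2 = 5;  u_2 = (u_1 − 5)/7 = -8/11
  u_2 = -8/11;  a_3 = 5;  u_3 = (u_2 − 5)/7 = -9/11
  u_3 = -9/11;  a_4 = 3;  u_4 = (u_3 − 3)/7 = -6/11
Digits: (0, 2, 5, 5, 3).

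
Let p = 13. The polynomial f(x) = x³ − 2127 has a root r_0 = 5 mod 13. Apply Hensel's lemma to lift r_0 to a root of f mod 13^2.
r_1 = 70 (mod 169)

Hensel: r_{i+1} = r_i − f(r_i)/f′(r_i) mod 13^{i+2}, where f′(x) = 3x². Iterate:
  r_0 = 5 (mod 13)
  r_1 = 70 (mod 169)
Final: r = 70 with f(r) ≡ 0 mod 13^2.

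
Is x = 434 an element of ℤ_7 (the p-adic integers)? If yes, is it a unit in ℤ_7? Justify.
x ∈ ℤ_7 but not a unit; v_7(x) = 1 > 0

ℤ_7 = {x ∈ ℚ_7 : v_7(x) ≥ 0} and ℤ_7^× = {x ∈ ℤ_7 : v_7(x) = 0}. Here v_7(434) = v_7(num) − v_7(den) = 1; compare against these criteria.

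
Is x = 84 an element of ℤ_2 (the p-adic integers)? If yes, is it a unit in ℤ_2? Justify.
x ∈ ℤ_2 but not a unit; v_2(x) = 2 > 0

ℤ_2 = {x ∈ ℚ_2 : v_2(x) ≥ 0} and ℤ_2^× = {x ∈ ℤ_2 : v_2(x) = 0}. Here v_2(84) = v_2(num) − v_2(den) = 2; compare against these criteria.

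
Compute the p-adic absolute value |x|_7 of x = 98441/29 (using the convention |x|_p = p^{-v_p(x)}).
|98441/29|_7 = 1/2401

Step 1 — compute v_7(x) by factoring powers of 7 out of the numerator and denominator: v_7(98441/29) = 4. Step 2 — apply |x|_p = p^{-v_p(x)} = 7^{-4} = 1/2401.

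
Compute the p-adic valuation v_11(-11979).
v_11(-11979) = 3

v_11(n) is the largest exponent k such that 11^k divides n. Factor out: -11979 = -11^3 · 9. (Sign doesn't affect v_p.) So v_11(-11979) = 3.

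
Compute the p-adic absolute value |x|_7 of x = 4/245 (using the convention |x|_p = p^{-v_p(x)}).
|4/245|_7 = 49

Step 1 — compute v_7(x) by factoring powers of 7 out of the numerator and denominator: v_7(4/245) = -2. Step 2 — apply |x|_p = p^{-v_p(x)} = 7^{2} = 49.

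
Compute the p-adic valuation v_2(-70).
v_2(-70) = 1

v_2(n) is the largest exponent k such that 2^k divides n. Factor out: -70 = -2^1 · 35. (Sign doesn't affect v_p.) So v_2(-70) = 1.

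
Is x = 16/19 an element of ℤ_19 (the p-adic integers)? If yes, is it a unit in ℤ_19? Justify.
x ∉ ℤ_19 (v_19(x) = -1 < 0)

ℤ_19 = {x ∈ ℚ_19 : v_19(x) ≥ 0} and ℤ_19^× = {x ∈ ℤ_19 : v_19(x) = 0}. Here v_19(16/19) = v_19(num) − v_19(den) = -1; compare against these criteria.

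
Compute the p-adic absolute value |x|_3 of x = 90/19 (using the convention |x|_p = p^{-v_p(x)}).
|90/19|_3 = 1/9

Step 1 — compute v_3(x) by factoring powers of 3 out of the numerator and denominator: v_3(90/19) = 2. Step 2 — apply |x|_p = p^{-v_p(x)} = 3^{-2} = 1/9.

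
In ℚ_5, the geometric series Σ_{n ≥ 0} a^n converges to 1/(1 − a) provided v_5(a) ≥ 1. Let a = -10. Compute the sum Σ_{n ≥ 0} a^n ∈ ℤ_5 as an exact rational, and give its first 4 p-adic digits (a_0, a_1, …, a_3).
Σ a^n = 1/(1 − a) = 1/11;  first 4 digits = (1, 3, 3, 2)

v_5(a) = 1 ≥ 1, so the series converges in ℤ_5 to 1/(1 − a) = 1/(1 − (-10)) = 1/11. Expand this rational in ℤ_5: compute digits iteratively via d_i = x_i mod 5, x_{i+1} = (x_i − d_i)/5. The first 4 digits are (1, 3, 3, 2).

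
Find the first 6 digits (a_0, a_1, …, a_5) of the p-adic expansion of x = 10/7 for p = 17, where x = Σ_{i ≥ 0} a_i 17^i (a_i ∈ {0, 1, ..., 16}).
(a_0, …, a_5) = (16, 4, 7, 2, 12, 9)

v_17(10/7) = 0 (numerator and denominator both coprime to 17), so x ∈ ℤ_17^×. Compute digits iteratively via a_i = x_i mod 17, x_{i+1} = (x_i − a_i)/17, with x_0 = x:
  x_0 = 10/7;  a_0 = 16;  x_1 = (x_0 − 16)/17 = -6/7
  x_1 = -6/7;  a_1 = 4;  x_2 = (x_1 − 4)/17 = -2/7
  x_2 = -2/7;  a_2 = 7;  x_3 = (x_2 − 7)/17 = -3/7
  x_3 = -3/7;  a_3 = 2;  x_4 = (x_3 − 2)/17 = -1/7
  x_4 = -1/7;  a_4 = 12;  x_5 = (x_4 − 12)/17 = -5/7
  x_5 = -5/7;  a_5 = 9;  x_6 = (x_5 − 9)/17 = -4/7
Digits: (16, 4, 7, 2, 12, 9).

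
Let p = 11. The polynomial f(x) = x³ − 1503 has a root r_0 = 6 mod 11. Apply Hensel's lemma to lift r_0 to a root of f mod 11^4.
r_3 = 9587 (mod 14641)

Hensel: r_{i+1} = r_i − f(r_i)/f′(r_i) mod 11^{i+2}, where f′(x) = 3x². Iterate:
  r_0 = 6 (mod 11)
  r_1 = 28 (mod 121)
  r_2 = 270 (mod 1331)
  r_3 = 9587 (mod 14641)
Final: r = 9587 with f(r) ≡ 0 mod 11^4.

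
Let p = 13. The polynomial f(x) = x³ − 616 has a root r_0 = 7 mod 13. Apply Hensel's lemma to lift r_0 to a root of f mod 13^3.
r_2 = 540 (mod 2197)

Hensel: r_{i+1} = r_i − f(r_i)/f′(r_i) mod 13^{i+2}, where f′(x) = 3x². Iterate:
  r_0 = 7 (mod 13)
  r_1 = 33 (mod 169)
  r_2 = 540 (mod 2197)
Final: r = 540 with f(r) ≡ 0 mod 13^3.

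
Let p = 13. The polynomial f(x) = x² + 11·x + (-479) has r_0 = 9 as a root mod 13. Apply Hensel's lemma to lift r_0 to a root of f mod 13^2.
r_1 = 165 (mod 169)

Hensel: r_{i+1} = r_i − f(r_i)·(f′(r_i))^{-1} mod 13^{i+2}, f′(x) = 2x + 11. Iterate:
  r_0 = 9 (mod 13)
  r_1 = 165 (mod 169)
Final: r = 165 satisfies f(r) ≡ 0 mod 13^2.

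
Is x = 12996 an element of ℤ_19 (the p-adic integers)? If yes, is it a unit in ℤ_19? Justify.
x ∈ ℤ_19 but not a unit; v_19(x) = 2 > 0

ℤ_19 = {x ∈ ℚ_19 : v_19(x) ≥ 0} and ℤ_19^× = {x ∈ ℤ_19 : v_19(x) = 0}. Here v_19(12996) = v_19(num) − v_19(den) = 2; compare against these criteria.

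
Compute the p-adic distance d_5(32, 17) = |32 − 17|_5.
d_5(32, 17) = 1/5

Step 1 — x − y = 32 − 17 = 15. Step 2 — v_5(15) = 1 (factor: 15 = (5^1 · 3); the sign does not affect v_p). Step 3 — |x − y|_5 = 5^{-1} = 1/5.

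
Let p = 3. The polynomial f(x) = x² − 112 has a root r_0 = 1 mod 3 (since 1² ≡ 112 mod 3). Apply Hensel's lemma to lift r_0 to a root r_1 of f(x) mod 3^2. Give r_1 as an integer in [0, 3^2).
r_1 = 7 (mod 9)

Hensel's recurrence: r_{i+1} = r_i − f(r_i)·(f′(r_i))^{-1} mod 3^{i+2}, with f′(x) = 2x. Iterate:
  r_0 = 1 (mod 3)
  r_1 = 7 (mod 9)
Final: r_1 = 7, and one checks f(r_1) ≡ 0 mod 3^2.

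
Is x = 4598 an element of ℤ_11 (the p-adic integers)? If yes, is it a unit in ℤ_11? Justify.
x ∈ ℤ_11 but not a unit; v_11(x) = 2 > 0

ℤ_11 = {x ∈ ℚ_11 : v_11(x) ≥ 0} and ℤ_11^× = {x ∈ ℤ_11 : v_11(x) = 0}. Here v_11(4598) = v_11(num) − v_11(den) = 2; compare against these criteria.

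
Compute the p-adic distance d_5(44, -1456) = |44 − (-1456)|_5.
d_5(44, -1456) = 1/125

Step 1 — x − y = 44 − (-1456) = 1500. Step 2 — v_5(1500) = 3 (factor: 1500 = (5^3 · 12); the sign does not affect v_p). Step 3 — |x − y|_5 = 5^{-3} = 1/125.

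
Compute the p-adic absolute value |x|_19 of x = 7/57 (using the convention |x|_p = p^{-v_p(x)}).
|7/57|_19 = 19

Step 1 — compute v_19(x) by factoring powers of 19 out of the numerator and denominator: v_19(7/57) = -1. Step 2 — apply |x|_p = p^{-v_p(x)} = 19^{1} = 19.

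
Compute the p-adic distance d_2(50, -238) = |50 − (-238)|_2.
d_2(50, -238) = 1/32

Step 1 — x − y = 50 − (-238) = 288. Step 2 — v_2(288) = 5 (factor: 288 = (2^5 · 9); the sign does not affect v_p). Step 3 — |x − y|_2 = 2^{-5} = 1/32.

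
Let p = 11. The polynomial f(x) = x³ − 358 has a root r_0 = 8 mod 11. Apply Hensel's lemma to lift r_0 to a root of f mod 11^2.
r_1 = 74 (mod 121)

Hensel: r_{i+1} = r_i − f(r_i)/f′(r_i) mod 11^{i+2}, where f′(x) = 3x². Iterate:
  r_0 = 8 (mod 11)
  r_1 = 74 (mod 121)
Final: r = 74 with f(r) ≡ 0 mod 11^2.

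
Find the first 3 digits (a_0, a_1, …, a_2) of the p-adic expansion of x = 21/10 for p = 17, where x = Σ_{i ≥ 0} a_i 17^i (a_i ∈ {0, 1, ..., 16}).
(a_0, …, a_2) = (14, 1, 5)

v_17(21/10) = 0 (numerator and denominator both coprime to 17), so x ∈ ℤ_17^×. Compute digits iteratively via a_i = x_i mod 17, x_{i+1} = (x_i − a_i)/17, with x_0 = x:
  x_0 = 21/10;  a_0 = 14;  x_1 = (x_0 − 14)/17 = -7/10
  x_1 = -7/10;  a_1 = 1;  x_2 = (x_1 − 1)/17 = -1/10
  x_2 = -1/10;  a_2 = 5;  x_3 = (x_2 − 5)/17 = -3/10
Digits: (14, 1, 5).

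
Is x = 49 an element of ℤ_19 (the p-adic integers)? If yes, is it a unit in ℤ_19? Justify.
x ∈ ℤ_19^× (unit); v_19(x) = 0

ℤ_19 = {x ∈ ℚ_19 : v_19(x) ≥ 0} and ℤ_19^× = {x ∈ ℤ_19 : v_19(x) = 0}. Here v_19(49) = v_19(num) − v_19(den) = 0; compare against these criteria.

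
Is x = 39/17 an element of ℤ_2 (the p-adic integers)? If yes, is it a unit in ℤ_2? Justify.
x ∈ ℤ_2^× (unit); v_2(x) = 0

ℤ_2 = {x ∈ ℚ_2 : v_2(x) ≥ 0} and ℤ_2^× = {x ∈ ℤ_2 : v_2(x) = 0}. Here v_2(39/17) = v_2(num) − v_2(den) = 0; compare against these criteria.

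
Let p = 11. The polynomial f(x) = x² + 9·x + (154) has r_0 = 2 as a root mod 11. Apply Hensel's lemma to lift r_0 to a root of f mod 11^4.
r_3 = 9836 (mod 14641)

Hensel: r_{i+1} = r_i − f(r_i)·(f′(r_i))^{-1} mod 11^{i+2}, f′(x) = 2x + 9. Iterate:
  r_0 = 2 (mod 11)
  r_1 = 35 (mod 121)
  r_2 = 519 (mod 1331)
  r_3 = 9836 (mod 14641)
Final: r = 9836 satisfies f(r) ≡ 0 mod 11^4.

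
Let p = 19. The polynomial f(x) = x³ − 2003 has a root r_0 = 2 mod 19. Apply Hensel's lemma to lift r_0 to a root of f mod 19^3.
r_2 = 5854 (mod 6859)

Hensel: r_{i+1} = r_i − f(r_i)/f′(r_i) mod 19^{i+2}, where f′(x) = 3x². Iterate:
  r_0 = 2 (mod 19)
  r_1 = 78 (mod 361)
  r_2 = 5854 (mod 6859)
Final: r = 5854 with f(r) ≡ 0 mod 19^3.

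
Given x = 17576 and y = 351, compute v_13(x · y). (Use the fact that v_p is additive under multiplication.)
v_13(6169176) = 4

v_p(x) = 3 (factor: 17576 = 13^3 · 8); v_p(y) = 1 (factor: 351 = 13^1 · 27). Additivity: v_p(xy) = v_p(x) + v_p(y) = 3 + 1 = 4. (Direct check: xy = 6169176 = 13^4 · (216).)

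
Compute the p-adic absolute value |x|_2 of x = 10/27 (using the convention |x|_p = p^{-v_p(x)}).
|10/27|_2 = 1/2

Step 1 — compute v_2(x) by factoring powers of 2 out of the numerator and denominator: v_2(10/27) = 1. Step 2 — apply |x|_p = p^{-v_p(x)} = 2^{-1} = 1/2.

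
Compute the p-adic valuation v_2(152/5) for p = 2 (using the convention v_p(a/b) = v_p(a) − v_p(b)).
v_2(152/5) = 3

Factor powers of 2 from the numerator and denominator of the reduced fraction: 152 = 2^3 · 19 and 5 = 2^0 · 5. Apply v_p(a/b) = v_p(a) − v_p(b): v_2(152/5) = 3 − 0 = 3.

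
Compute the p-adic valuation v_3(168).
v_3(168) = 1

v_3(n) is the largest exponent k such that 3^k divides n. Factor out: 168 = 3^1 · 56. (Sign doesn't affect v_p.) So v_3(168) = 1.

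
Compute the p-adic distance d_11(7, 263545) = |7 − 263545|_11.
d_11(7, 263545) = 1/14641

Step 1 — x − y = 7 − 263545 = -263538. Step 2 — v_11(-263538) = 4 (factor: -263538 = −(11^4 · 18); the sign does not affect v_p). Step 3 — |x − y|_11 = 11^{-4} = 1/14641.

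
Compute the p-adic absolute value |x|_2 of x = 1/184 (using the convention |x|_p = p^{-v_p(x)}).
|1/184|_2 = 8

Step 1 — compute v_2(x) by factoring powers of 2 out of the numerator and denominator: v_2(1/184) = -3. Step 2 — apply |x|_p = p^{-v_p(x)} = 2^{3} = 8.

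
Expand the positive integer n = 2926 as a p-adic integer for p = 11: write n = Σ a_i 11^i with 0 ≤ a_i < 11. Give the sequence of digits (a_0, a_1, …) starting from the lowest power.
(a_0, a_1, …) = (0, 2, 2, 2)

Repeated division by 11 gives the digits low-to-high: 2926 = 2·11^1 + 2·11^2 + 2·11^3. Digit sequence: (0, 2, 2, 2).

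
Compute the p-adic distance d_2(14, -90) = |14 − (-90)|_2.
d_2(14, -90) = 1/8

Step 1 — x − y = 14 − (-90) = 104. Step 2 — v_2(104) = 3 (factor: 104 = (2^3 · 13); the sign does not affect v_p). Step 3 — |x − y|_2 = 2^{-3} = 1/8.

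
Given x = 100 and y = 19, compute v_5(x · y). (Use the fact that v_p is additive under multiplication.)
v_5(1900) = 2

v_p(x) = 2 (factor: 100 = 5^2 · 4); v_p(y) = 0 (factor: 19 = 5^0 · 19). Additivity: v_p(xy) = v_p(x) + v_p(y) = 2 + 0 = 2. (Direct check: xy = 1900 = 5^2 · (76).)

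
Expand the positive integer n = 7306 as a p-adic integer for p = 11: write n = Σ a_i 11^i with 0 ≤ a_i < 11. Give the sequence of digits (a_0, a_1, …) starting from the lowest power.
(a_0, a_1, …) = (2, 4, 5, 5)

Repeated division by 11 gives the digits low-to-high: 7306 = 2 + 4·11^1 + 5·11^2 + 5·11^3. Digit sequence: (2, 4, 5, 5).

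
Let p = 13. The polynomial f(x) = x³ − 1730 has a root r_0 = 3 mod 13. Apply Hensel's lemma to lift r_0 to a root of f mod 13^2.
r_1 = 16 (mod 169)

Hensel: r_{i+1} = r_i − f(r_i)/f′(r_i) mod 13^{i+2}, where f′(x) = 3x². Iterate:
  r_0 = 3 (mod 13)
  r_1 = 16 (mod 169)
Final: r = 16 with f(r) ≡ 0 mod 13^2.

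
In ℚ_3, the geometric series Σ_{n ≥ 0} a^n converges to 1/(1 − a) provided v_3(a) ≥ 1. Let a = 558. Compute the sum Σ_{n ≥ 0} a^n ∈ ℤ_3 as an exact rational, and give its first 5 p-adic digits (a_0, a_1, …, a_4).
Σ a^n = 1/(1 − a) = -1/557;  first 5 digits = (1, 0, 2, 2, 1)

v_3(a) = 2 ≥ 1, so the series converges in ℤ_3 to 1/(1 − a) = 1/(1 − 558) = -1/557. Expand this rational in ℤ_3: compute digits iteratively via d_i = x_i mod 3, x_{i+1} = (x_i − d_i)/3. The first 5 digits are (1, 0, 2, 2, 1).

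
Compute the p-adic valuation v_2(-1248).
v_2(-1248) = 5

v_2(n) is the largest exponent k such that 2^k divides n. Factor out: -1248 = -2^5 · 39. (Sign doesn't affect v_p.) So v_2(-1248) = 5.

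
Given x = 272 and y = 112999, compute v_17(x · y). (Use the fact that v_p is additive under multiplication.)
v_17(30735728) = 4

v_p(x) = 1 (factor: 272 = 17^1 · 16); v_p(y) = 3 (factor: 112999 = 17^3 · 23). Additivity: v_p(xy) = v_p(x) + v_p(y) = 1 + 3 = 4. (Direct check: xy = 30735728 = 17^4 · (368).)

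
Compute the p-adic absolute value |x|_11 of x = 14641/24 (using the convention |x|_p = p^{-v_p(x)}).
|14641/24|_11 = 1/14641

Step 1 — compute v_11(x) by factoring powers of 11 out of the numerator and denominator: v_11(14641/24) = 4. Step 2 — apply |x|_p = p^{-v_p(x)} = 11^{-4} = 1/14641.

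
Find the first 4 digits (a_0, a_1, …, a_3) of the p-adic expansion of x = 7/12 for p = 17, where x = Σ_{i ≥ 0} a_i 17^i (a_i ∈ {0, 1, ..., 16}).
(a_0, …, a_3) = (2, 7, 1, 7)

v_17(7/12) = 0 (numerator and denominator both coprime to 17), so x ∈ ℤ_17^×. Compute digits iteratively via a_i = x_i mod 17, x_{i+1} = (x_i − a_i)/17, with x_0 = x:
  x_0 = 7/12;  a_0 = 2;  x_1 = (x_0 − 2)/17 = -1/12
  x_1 = -1/12;  a_1 = 7;  x_2 = (x_1 − 7)/17 = -5/12
  x_2 = -5/12;  a_2 = 1;  x_3 = (x_2 − 1)/17 = -1/12
  x_3 = -1/12;  a_3 = 7;  x_4 = (x_3 − 7)/17 = -5/12
Digits: (2, 7, 1, 7).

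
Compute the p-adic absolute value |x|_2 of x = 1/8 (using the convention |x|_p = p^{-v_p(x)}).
|1/8|_2 = 8

Step 1 — compute v_2(x) by factoring powers of 2 out of the numerator and denominator: v_2(1/8) = -3. Step 2 — apply |x|_p = p^{-v_p(x)} = 2^{3} = 8.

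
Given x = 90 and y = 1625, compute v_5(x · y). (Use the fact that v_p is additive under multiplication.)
v_5(146250) = 4

v_p(x) = 1 (factor: 90 = 5^1 · 18); v_p(y) = 3 (factor: 1625 = 5^3 · 13). Additivity: v_p(xy) = v_p(x) + v_p(y) = 1 + 3 = 4. (Direct check: xy = 146250 = 5^4 · (234).)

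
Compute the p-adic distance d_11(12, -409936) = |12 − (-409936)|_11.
d_11(12, -409936) = 1/14641

Step 1 — x − y = 12 − (-409936) = 409948. Step 2 — v_11(409948) = 4 (factor: 409948 = (11^4 · 28); the sign does not affect v_p). Step 3 — |x − y|_11 = 11^{-4} = 1/14641.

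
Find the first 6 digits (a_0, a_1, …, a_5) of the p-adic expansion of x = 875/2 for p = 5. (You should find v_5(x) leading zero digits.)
(a_0, …, a_5) = (0, 0, 0, 1, 3, 2)

v_5(875/2) = 3, so a_0 = ... = a_2 = 0. Factor out: x = 5^3 · u with u = 7/2 a unit in ℤ_5. Expand u iteratively via a_{v+i} = u_i mod 5, u_{i+1} = (u_i − a_{v+i})/5:
  u_0 = 7/2;  a_3 = 1;  u_1 = (u_0 − 1)/5 = 1/2
  u_1 = 1/2;  a_4 = 3;  u_2 = (u_1 − 3)/5 = -1/2
  u_2 = -1/2;  a_5 = 2;  u_3 = (u_2 − 2)/5 = -1/2
Digits: (0, 0, 0, 1, 3, 2).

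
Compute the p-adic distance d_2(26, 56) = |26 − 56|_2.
d_2(26, 56) = 1/2

Step 1 — x − y = 26 − 56 = -30. Step 2 — v_2(-30) = 1 (factor: -30 = −(2^1 · 15); the sign does not affect v_p). Step 3 — |x − y|_2 = 2^{-1} = 1/2.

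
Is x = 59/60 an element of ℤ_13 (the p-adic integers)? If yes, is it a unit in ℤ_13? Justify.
x ∈ ℤ_13^× (unit); v_13(x) = 0

ℤ_13 = {x ∈ ℚ_13 : v_13(x) ≥ 0} and ℤ_13^× = {x ∈ ℤ_13 : v_13(x) = 0}. Here v_13(59/60) = v_13(num) − v_13(den) = 0; compare against these criteria.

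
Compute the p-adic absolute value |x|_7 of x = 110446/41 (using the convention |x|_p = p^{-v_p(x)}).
|110446/41|_7 = 1/2401

Step 1 — compute v_7(x) by factoring powers of 7 out of the numerator and denominator: v_7(110446/41) = 4. Step 2 — apply |x|_p = p^{-v_p(x)} = 7^{-4} = 1/2401.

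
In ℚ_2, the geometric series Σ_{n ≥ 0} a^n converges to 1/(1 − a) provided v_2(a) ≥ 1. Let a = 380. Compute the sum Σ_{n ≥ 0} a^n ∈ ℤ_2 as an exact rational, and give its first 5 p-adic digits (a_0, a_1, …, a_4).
Σ a^n = 1/(1 − a) = -1/379;  first 5 digits = (1, 0, 1, 1, 0)

v_2(a) = 2 ≥ 1, so the series converges in ℤ_2 to 1/(1 − a) = 1/(1 − 380) = -1/379. Expand this rational in ℤ_2: compute digits iteratively via d_i = x_i mod 2, x_{i+1} = (x_i − d_i)/2. The first 5 digits are (1, 0, 1, 1, 0).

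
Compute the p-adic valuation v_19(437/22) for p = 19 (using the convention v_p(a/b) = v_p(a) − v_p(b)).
v_19(437/22) = 1

Factor powers of 19 from the numerator and denominator of the reduced fraction: 437 = 19^1 · 23 and 22 = 19^0 · 22. Apply v_p(a/b) = v_p(a) − v_p(b): v_19(437/22) = 1 − 0 = 1.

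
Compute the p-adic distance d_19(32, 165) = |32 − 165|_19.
d_19(32, 165) = 1/19

Step 1 — x − y = 32 − 165 = -133. Step 2 — v_19(-133) = 1 (factor: -133 = −(19^1 · 7); the sign does not affect v_p). Step 3 — |x − y|_19 = 19^{-1} = 1/19.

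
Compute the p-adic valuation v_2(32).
v_2(32) = 5

v_2(n) is the largest exponent k such that 2^k divides n. Factor out: 32 = 2^5 · 1. (Sign doesn't affect v_p.) So v_2(32) = 5.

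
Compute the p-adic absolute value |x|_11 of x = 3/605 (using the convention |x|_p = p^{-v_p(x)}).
|3/605|_11 = 121

Step 1 — compute v_11(x) by factoring powers of 11 out of the numerator and denominator: v_11(3/605) = -2. Step 2 — apply |x|_p = p^{-v_p(x)} = 11^{2} = 121.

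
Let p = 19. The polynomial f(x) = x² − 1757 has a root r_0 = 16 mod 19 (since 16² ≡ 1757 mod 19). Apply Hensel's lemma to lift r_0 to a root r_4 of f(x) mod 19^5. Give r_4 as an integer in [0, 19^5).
r_4 = 428694 (mod 2476099)

Hensel's recurrence: r_{i+1} = r_i − f(r_i)·(f′(r_i))^{-1} mod 19^{i+2}, with f′(x) = 2x. Iterate:
  r_0 = 16 (mod 19)
  r_1 = 187 (mod 361)
  r_2 = 3436 (mod 6859)
  r_3 = 37731 (mod 130321)
  r_4 = 428694 (mod 2476099)
Final: r_4 = 428694, and one checks f(r_4) ≡ 0 mod 19^5.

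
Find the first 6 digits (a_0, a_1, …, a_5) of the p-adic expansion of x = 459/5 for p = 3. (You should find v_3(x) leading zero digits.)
(a_0, …, a_5) = (0, 0, 0, 1, 2, 2)

v_3(459/5) = 3, so a_0 = ... = a_2 = 0. Factor out: x = 3^3 · u with u = 17/5 a unit in ℤ_3. Expand u iteratively via a_{v+i} = u_i mod 3, u_{i+1} = (u_i − a_{v+i})/3:
  u_0 = 17/5;  a_3 = 1;  u_1 = (u_0 − 1)/3 = 4/5
  u_1 = 4/5;  a_4 = 2;  u_2 = (u_1 − 2)/3 = -2/5
  u_2 = -2/5;  a_5 = 2;  u_3 = (u_2 − 2)/3 = -4/5
Digits: (0, 0, 0, 1, 2, 2).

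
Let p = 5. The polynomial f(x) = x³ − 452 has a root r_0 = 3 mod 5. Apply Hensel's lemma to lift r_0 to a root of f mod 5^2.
r_1 = 3 (mod 25)

Hensel: r_{i+1} = r_i − f(r_i)/f′(r_i) mod 5^{i+2}, where f′(x) = 3x². Iterate:
  r_0 = 3 (mod 5)
  r_1 = 3 (mod 25)
Final: r = 3 with f(r) ≡ 0 mod 5^2.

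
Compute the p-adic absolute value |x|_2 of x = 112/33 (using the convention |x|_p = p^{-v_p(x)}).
|112/33|_2 = 1/16

Step 1 — compute v_2(x) by factoring powers of 2 out of the numerator and denominator: v_2(112/33) = 4. Step 2 — apply |x|_p = p^{-v_p(x)} = 2^{-4} = 1/16.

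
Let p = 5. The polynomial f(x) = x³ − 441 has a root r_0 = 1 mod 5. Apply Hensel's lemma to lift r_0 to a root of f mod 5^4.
r_3 = 581 (mod 625)

Hensel: r_{i+1} = r_i − f(r_i)/f′(r_i) mod 5^{i+2}, where f′(x) = 3x². Iterate:
  r_0 = 1 (mod 5)
  r_1 = 6 (mod 25)
  r_2 = 81 (mod 125)
  r_3 = 581 (mod 625)
Final: r = 581 with f(r) ≡ 0 mod 5^4.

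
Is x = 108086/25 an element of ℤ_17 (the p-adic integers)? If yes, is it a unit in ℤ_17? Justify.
x ∈ ℤ_17 but not a unit; v_17(x) = 3 > 0

ℤ_17 = {x ∈ ℚ_17 : v_17(x) ≥ 0} and ℤ_17^× = {x ∈ ℤ_17 : v_17(x) = 0}. Here v_17(108086/25) = v_17(num) − v_17(den) = 3; compare against these criteria.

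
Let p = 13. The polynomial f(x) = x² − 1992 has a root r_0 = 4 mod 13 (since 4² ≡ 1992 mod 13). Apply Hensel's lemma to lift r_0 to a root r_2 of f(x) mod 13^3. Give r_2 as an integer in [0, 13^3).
r_2 = 589 (mod 2197)

Hensel's recurrence: r_{i+1} = r_i − f(r_i)·(f′(r_i))^{-1} mod 13^{i+2}, with f′(x) = 2x. Iterate:
  r_0 = 4 (mod 13)
  r_1 = 82 (mod 169)
  r_2 = 589 (mod 2197)
Final: r_2 = 589, and one checks f(r_2) ≡ 0 mod 13^3.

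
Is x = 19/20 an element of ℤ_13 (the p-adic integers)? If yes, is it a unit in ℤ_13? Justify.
x ∈ ℤ_13^× (unit); v_13(x) = 0

ℤ_13 = {x ∈ ℚ_13 : v_13(x) ≥ 0} and ℤ_13^× = {x ∈ ℤ_13 : v_13(x) = 0}. Here v_13(19/20) = v_13(num) − v_13(den) = 0; compare against these criteria.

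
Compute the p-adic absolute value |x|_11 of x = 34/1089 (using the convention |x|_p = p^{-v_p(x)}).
|34/1089|_11 = 121

Step 1 — compute v_11(x) by factoring powers of 11 out of the numerator and denominator: v_11(34/1089) = -2. Step 2 — apply |x|_p = p^{-v_p(x)} = 11^{2} = 121.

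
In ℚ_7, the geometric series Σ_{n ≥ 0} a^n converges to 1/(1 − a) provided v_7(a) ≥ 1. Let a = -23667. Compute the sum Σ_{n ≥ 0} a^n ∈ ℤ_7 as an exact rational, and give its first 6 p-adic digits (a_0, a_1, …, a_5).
Σ a^n = 1/(1 − a) = 1/23668;  first 6 digits = (1, 0, 0, 1, 4, 5)

v_7(a) = 3 ≥ 1, so the series converges in ℤ_7 to 1/(1 − a) = 1/(1 − (-23667)) = 1/23668. Expand this rational in ℤ_7: compute digits iteratively via d_i = x_i mod 7, x_{i+1} = (x_i − d_i)/7. The first 6 digits are (1, 0, 0, 1, 4, 5).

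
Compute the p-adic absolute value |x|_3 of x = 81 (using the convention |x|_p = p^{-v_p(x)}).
|81|_3 = 1/81

Step 1 — compute v_3(x) by factoring powers of 3 out of the numerator and denominator: v_3(81) = 4. Step 2 — apply |x|_p = p^{-v_p(x)} = 3^{-4} = 1/81.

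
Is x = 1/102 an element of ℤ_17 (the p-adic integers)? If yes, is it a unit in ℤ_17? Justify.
x ∉ ℤ_17 (v_17(x) = -1 < 0)

ℤ_17 = {x ∈ ℚ_17 : v_17(x) ≥ 0} and ℤ_17^× = {x ∈ ℤ_17 : v_17(x) = 0}. Here v_17(1/102) = v_17(num) − v_17(den) = -1; compare against these criteria.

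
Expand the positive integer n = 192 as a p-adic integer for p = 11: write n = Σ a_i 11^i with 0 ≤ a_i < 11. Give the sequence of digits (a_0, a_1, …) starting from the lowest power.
(a_0, a_1, …) = (5, 6, 1)

Repeated division by 11 gives the digits low-to-high: 192 = 5 + 6·11^1 + 1·11^2. Digit sequence: (5, 6, 1).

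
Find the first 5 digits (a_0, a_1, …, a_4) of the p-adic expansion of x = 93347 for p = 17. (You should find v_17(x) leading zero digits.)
(a_0, …, a_4) = (0, 0, 0, 2, 1)

v_17(93347) = 3, so a_0 = ... = a_2 = 0. Factor out: x = 17^3 · u with u = 19 a unit in ℤ_17. Expand u iteratively via a_{v+i} = u_i mod 17, u_{i+1} = (u_i − a_{v+i})/17:
  u_0 = 19;  a_3 = 2;  u_1 = (u_0 − 2)/17 = 1
  u_1 = 1;  a_4 = 1;  u_2 = (u_1 − 1)/17 = 0
Digits: (0, 0, 0, 2, 1).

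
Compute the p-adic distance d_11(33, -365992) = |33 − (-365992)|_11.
d_11(33, -365992) = 1/14641

Step 1 — x − y = 33 − (-365992) = 366025. Step 2 — v_11(366025) = 4 (factor: 366025 = (11^4 · 25); the sign does not affect v_p). Step 3 — |x − y|_11 = 11^{-4} = 1/14641.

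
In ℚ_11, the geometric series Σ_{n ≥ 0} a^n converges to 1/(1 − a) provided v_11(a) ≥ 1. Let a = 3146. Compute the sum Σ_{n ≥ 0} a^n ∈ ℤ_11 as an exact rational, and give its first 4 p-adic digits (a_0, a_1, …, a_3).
Σ a^n = 1/(1 − a) = -1/3145;  first 4 digits = (1, 0, 4, 2)

v_11(a) = 2 ≥ 1, so the series converges in ℤ_11 to 1/(1 − a) = 1/(1 − 3146) = -1/3145. Expand this rational in ℤ_11: compute digits iteratively via d_i = x_i mod 11, x_{i+1} = (x_i − d_i)/11. The first 4 digits are (1, 0, 4, 2).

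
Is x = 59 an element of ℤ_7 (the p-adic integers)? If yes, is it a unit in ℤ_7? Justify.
x ∈ ℤ_7^× (unit); v_7(x) = 0

ℤ_7 = {x ∈ ℚ_7 : v_7(x) ≥ 0} and ℤ_7^× = {x ∈ ℤ_7 : v_7(x) = 0}. Here v_7(59) = v_7(num) − v_7(den) = 0; compare against these criteria.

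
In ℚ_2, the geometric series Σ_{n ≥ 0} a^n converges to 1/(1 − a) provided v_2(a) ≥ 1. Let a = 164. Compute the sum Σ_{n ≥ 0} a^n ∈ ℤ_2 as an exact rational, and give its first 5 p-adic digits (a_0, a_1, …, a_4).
Σ a^n = 1/(1 − a) = -1/163;  first 5 digits = (1, 0, 1, 0, 1)

v_2(a) = 2 ≥ 1, so the series converges in ℤ_2 to 1/(1 − a) = 1/(1 − 164) = -1/163. Expand this rational in ℤ_2: compute digits iteratively via d_i = x_i mod 2, x_{i+1} = (x_i − d_i)/2. The first 5 digits are (1, 0, 1, 0, 1).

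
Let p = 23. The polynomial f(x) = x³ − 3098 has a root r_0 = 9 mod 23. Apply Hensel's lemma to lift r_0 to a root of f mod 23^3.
r_2 = 9876 (mod 12167)

Hensel: r_{i+1} = r_i − f(r_i)/f′(r_i) mod 23^{i+2}, where f′(x) = 3x². Iterate:
  r_0 = 9 (mod 23)
  r_1 = 354 (mod 529)
  r_2 = 9876 (mod 12167)
Final: r = 9876 with f(r) ≡ 0 mod 23^3.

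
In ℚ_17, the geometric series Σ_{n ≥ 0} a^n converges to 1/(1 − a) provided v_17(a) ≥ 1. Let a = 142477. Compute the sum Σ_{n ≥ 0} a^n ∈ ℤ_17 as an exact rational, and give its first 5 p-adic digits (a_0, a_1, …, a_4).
Σ a^n = 1/(1 − a) = -1/142476;  first 5 digits = (1, 0, 0, 12, 1)

v_17(a) = 3 ≥ 1, so the series converges in ℤ_17 to 1/(1 − a) = 1/(1 − 142477) = -1/142476. Expand this rational in ℤ_17: compute digits iteratively via d_i = x_i mod 17, x_{i+1} = (x_i − d_i)/17. The first 5 digits are (1, 0, 0, 12, 1).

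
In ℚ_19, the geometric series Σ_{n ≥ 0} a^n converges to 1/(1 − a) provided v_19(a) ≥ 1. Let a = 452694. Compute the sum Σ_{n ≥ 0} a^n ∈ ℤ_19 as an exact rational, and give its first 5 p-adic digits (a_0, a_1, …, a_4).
Σ a^n = 1/(1 − a) = -1/452693;  first 5 digits = (1, 0, 0, 9, 3)

v_19(a) = 3 ≥ 1, so the series converges in ℤ_19 to 1/(1 − a) = 1/(1 − 452694) = -1/452693. Expand this rational in ℤ_19: compute digits iteratively via d_i = x_i mod 19, x_{i+1} = (x_i − d_i)/19. The first 5 digits are (1, 0, 0, 9, 3).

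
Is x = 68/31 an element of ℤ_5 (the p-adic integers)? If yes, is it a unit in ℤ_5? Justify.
x ∈ ℤ_5^× (unit); v_5(x) = 0

ℤ_5 = {x ∈ ℚ_5 : v_5(x) ≥ 0} and ℤ_5^× = {x ∈ ℤ_5 : v_5(x) = 0}. Here v_5(68/31) = v_5(num) − v_5(den) = 0; compare against these criteria.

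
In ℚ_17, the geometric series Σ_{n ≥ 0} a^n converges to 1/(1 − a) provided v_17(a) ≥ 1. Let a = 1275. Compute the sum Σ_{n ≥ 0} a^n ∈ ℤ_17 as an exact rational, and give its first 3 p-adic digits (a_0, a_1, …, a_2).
Σ a^n = 1/(1 − a) = -1/1274;  first 3 digits = (1, 7, 2)

v_17(a) = 1 ≥ 1, so the series converges in ℤ_17 to 1/(1 − a) = 1/(1 − 1275) = -1/1274. Expand this rational in ℤ_17: compute digits iteratively via d_i = x_i mod 17, x_{i+1} = (x_i − d_i)/17. The first 3 digits are (1, 7, 2).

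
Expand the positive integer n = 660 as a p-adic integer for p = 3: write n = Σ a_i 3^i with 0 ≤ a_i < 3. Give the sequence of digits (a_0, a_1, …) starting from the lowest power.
(a_0, a_1, …) = (0, 1, 1, 0, 2, 2)

Repeated division by 3 gives the digits low-to-high: 660 = 1·3^1 + 1·3^2 + 2·3^4 + 2·3^5. Digit sequence: (0, 1, 1, 0, 2, 2).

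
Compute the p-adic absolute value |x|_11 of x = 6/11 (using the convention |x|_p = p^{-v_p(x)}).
|6/11|_11 = 11

Step 1 — compute v_11(x) by factoring powers of 11 out of the numerator and denominator: v_11(6/11) = -1. Step 2 — apply |x|_p = p^{-v_p(x)} = 11^{1} = 11.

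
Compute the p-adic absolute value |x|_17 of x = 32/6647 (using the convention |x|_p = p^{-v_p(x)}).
|32/6647|_17 = 289

Step 1 — compute v_17(x) by factoring powers of 17 out of the numerator and denominator: v_17(32/6647) = -2. Step 2 — apply |x|_p = p^{-v_p(x)} = 17^{2} = 289.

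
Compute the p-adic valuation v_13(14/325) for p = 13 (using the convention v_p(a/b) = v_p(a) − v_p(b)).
v_13(14/325) = -1

Factor powers of 13 from the numerator and denominator of the reduced fraction: 14 = 13^0 · 14 and 325 = 13^1 · 25. Apply v_p(a/b) = v_p(a) − v_p(b): v_13(14/325) = 0 − 1 = -1.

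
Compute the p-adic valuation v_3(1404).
v_3(1404) = 3

v_3(n) is the largest exponent k such that 3^k divides n. Factor out: 1404 = 3^3 · 52. (Sign doesn't affect v_p.) So v_3(1404) = 3.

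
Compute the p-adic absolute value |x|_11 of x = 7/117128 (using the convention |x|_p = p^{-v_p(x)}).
|7/117128|_11 = 14641

Step 1 — compute v_11(x) by factoring powers of 11 out of the numerator and denominator: v_11(7/117128) = -4. Step 2 — apply |x|_p = p^{-v_p(x)} = 11^{4} = 14641.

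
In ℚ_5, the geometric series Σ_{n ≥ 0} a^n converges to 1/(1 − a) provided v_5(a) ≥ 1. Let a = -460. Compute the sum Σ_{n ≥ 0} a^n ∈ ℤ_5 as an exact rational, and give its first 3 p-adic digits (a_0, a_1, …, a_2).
Σ a^n = 1/(1 − a) = 1/461;  first 3 digits = (1, 3, 0)

v_5(a) = 1 ≥ 1, so the series converges in ℤ_5 to 1/(1 − a) = 1/(1 − (-460)) = 1/461. Expand this rational in ℤ_5: compute digits iteratively via d_i = x_i mod 5, x_{i+1} = (x_i − d_i)/5. The first 3 digits are (1, 3, 0).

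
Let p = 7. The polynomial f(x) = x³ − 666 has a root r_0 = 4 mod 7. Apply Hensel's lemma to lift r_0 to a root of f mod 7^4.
r_3 = 1068 (mod 2401)

Hensel: r_{i+1} = r_i − f(r_i)/f′(r_i) mod 7^{i+2}, where f′(x) = 3x². Iterate:
  r_0 = 4 (mod 7)
  r_1 = 39 (mod 49)
  r_2 = 39 (mod 343)
  r_3 = 1068 (mod 2401)
Final: r = 1068 with f(r) ≡ 0 mod 7^4.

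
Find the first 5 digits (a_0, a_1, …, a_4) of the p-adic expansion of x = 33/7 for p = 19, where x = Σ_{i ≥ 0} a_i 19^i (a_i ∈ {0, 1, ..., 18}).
(a_0, …, a_4) = (2, 11, 13, 2, 8)

v_19(33/7) = 0 (numerator and denominator both coprime to 19), so x ∈ ℤ_19^×. Compute digits iteratively via a_i = x_i mod 19, x_{i+1} = (x_i − a_i)/19, with x_0 = x:
  x_0 = 33/7;  a_0 = 2;  x_1 = (x_0 − 2)/19 = 1/7
  x_1 = 1/7;  a_1 = 11;  x_2 = (x_1 − 11)/19 = -4/7
  x_2 = -4/7;  a_2 = 13;  x_3 = (x_2 − 13)/19 = -5/7
  x_3 = -5/7;  a_3 = 2;  x_4 = (x_3 − 2)/19 = -1/7
  x_4 = -1/7;  a_4 = 8;  x_5 = (x_4 − 8)/19 = -3/7
Digits: (2, 11, 13, 2, 8).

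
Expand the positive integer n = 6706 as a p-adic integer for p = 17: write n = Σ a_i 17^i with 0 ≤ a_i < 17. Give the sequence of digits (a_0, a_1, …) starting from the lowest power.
(a_0, a_1, …) = (8, 3, 6, 1)

Repeated division by 17 gives the digits low-to-high: 6706 = 8 + 3·17^1 + 6·17^2 + 1·17^3. Digit sequence: (8, 3, 6, 1).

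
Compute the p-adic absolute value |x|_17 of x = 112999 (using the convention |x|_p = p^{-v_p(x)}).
|112999|_17 = 1/4913

Step 1 — compute v_17(x) by factoring powers of 17 out of the numerator and denominator: v_17(112999) = 3. Step 2 — apply |x|_p = p^{-v_p(x)} = 17^{-3} = 1/4913.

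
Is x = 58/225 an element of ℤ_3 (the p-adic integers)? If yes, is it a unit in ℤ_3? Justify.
x ∉ ℤ_3 (v_3(x) = -2 < 0)

ℤ_3 = {x ∈ ℚ_3 : v_3(x) ≥ 0} and ℤ_3^× = {x ∈ ℤ_3 : v_3(x) = 0}. Here v_3(58/225) = v_3(num) − v_3(den) = -2; compare against these criteria.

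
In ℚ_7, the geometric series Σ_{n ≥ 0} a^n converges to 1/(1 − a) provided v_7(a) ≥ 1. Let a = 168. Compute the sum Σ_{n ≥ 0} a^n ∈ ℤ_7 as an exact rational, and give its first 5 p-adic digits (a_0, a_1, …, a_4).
Σ a^n = 1/(1 − a) = -1/167;  first 5 digits = (1, 3, 5, 4, 2)

v_7(a) = 1 ≥ 1, so the series converges in ℤ_7 to 1/(1 − a) = 1/(1 − 168) = -1/167. Expand this rational in ℤ_7: compute digits iteratively via d_i = x_i mod 7, x_{i+1} = (x_i − d_i)/7. The first 5 digits are (1, 3, 5, 4, 2).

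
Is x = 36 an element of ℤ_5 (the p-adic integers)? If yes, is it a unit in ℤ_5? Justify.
x ∈ ℤ_5^× (unit); v_5(x) = 0

ℤ_5 = {x ∈ ℚ_5 : v_5(x) ≥ 0} and ℤ_5^× = {x ∈ ℤ_5 : v_5(x) = 0}. Here v_5(36) = v_5(num) − v_5(den) = 0; compare against these criteria.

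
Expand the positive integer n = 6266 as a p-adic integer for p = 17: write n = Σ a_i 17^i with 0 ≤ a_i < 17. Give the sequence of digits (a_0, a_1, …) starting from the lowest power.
(a_0, a_1, …) = (10, 11, 4, 1)

Repeated division by 17 gives the digits low-to-high: 6266 = 10 + 11·17^1 + 4·17^2 + 1·17^3. Digit sequence: (10, 11, 4, 1).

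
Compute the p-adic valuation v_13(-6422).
v_13(-6422) = 2

v_13(n) is the largest exponent k such that 13^k divides n. Factor out: -6422 = -13^2 · 38. (Sign doesn't affect v_p.) So v_13(-6422) = 2.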